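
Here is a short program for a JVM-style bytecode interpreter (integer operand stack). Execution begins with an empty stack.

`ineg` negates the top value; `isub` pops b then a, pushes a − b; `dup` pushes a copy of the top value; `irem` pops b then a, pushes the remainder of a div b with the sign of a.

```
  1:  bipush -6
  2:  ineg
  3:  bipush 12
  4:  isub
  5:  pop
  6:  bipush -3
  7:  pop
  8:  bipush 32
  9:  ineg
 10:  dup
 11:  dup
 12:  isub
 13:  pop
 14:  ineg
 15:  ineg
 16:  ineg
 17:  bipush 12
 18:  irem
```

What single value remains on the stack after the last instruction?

8

bipush -6 : -6
ineg      : 6
bipush 12 : 6 12
isub      : -6
pop       : (empty)
bipush -3 : -3
pop       : (empty)
bipush 32 : 32
ineg      : -32
dup       : -32 -32
dup       : -32 -32 -32
isub      : -32 0
pop       : -32
ineg      : 32
ineg      : -32
ineg      : 32
bipush 12 : 32 12
irem      : 8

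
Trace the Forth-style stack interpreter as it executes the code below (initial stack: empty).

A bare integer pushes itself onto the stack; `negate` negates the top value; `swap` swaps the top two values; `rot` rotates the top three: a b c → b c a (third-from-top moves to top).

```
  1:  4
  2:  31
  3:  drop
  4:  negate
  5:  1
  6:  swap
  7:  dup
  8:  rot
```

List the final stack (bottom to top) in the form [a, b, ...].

[-4, -4, 1]

4      -> [4]
31     -> [4, 31]
drop   -> [4]
negate -> [-4]
1      -> [-4, 1]
swap   -> [1, -4]
dup    -> [1, -4, -4]
rot    -> [-4, -4, 1]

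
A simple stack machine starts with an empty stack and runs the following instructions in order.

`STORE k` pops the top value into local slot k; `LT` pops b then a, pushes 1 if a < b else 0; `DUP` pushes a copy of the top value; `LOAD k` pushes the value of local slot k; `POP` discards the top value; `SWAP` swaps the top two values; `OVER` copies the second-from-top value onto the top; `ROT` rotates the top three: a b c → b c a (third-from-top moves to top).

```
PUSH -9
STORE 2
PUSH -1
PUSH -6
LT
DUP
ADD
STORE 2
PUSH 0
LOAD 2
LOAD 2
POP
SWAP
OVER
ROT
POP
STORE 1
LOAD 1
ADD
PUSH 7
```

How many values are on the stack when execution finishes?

PUSH -9  [-9]
STORE 2  []
PUSH -1  [-1]
PUSH -6  [-1, -6]
LT       [0]
DUP      [0, 0]
ADD      [0]
STORE 2  []
PUSH 0   [0]
LOAD 2   [0, 0]
LOAD 2   [0, 0, 0]
POP      [0, 0]
SWAP     [0, 0]
OVER     [0, 0, 0]
ROT      [0, 0, 0]
POP      [0, 0]
STORE 1  [0]
LOAD 1   [0, 0]
ADD      [0]
PUSH 7   [0, 7]

2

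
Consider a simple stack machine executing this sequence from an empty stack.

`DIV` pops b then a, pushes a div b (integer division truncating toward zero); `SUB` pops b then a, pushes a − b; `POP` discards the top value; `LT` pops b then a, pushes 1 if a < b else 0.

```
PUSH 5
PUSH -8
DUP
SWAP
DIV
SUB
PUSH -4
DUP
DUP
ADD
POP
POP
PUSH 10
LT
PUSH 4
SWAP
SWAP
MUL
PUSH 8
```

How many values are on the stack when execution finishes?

PUSH 5  → 5
PUSH -8 → 5 -8
DUP     → 5 -8 -8
SWAP    → 5 -8 -8
DIV     → 5 1
SUB     → 4
PUSH -4 → 4 -4
DUP     → 4 -4 -4
DUP     → 4 -4 -4 -4
ADD     → 4 -4 -8
POP     → 4 -4
POP     → 4
PUSH 10 → 4 10
LT      → 1
PUSH 4  → 1 4
SWAP    → 4 1
SWAP    → 1 4
MUL     → 4
PUSH 8  → 4 8

2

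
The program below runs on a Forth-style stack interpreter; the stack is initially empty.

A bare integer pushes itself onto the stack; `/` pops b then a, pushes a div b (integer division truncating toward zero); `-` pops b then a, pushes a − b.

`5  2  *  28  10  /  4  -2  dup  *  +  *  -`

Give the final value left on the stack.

-6

5    [5]
2    [5, 2]
*    [10]
28   [10, 28]
10   [10, 28, 10]
/    [10, 2]
4    [10, 2, 4]
-2   [10, 2, 4, -2]
dup  [10, 2, 4, -2, -2]
*    [10, 2, 4, 4]
+    [10, 2, 8]
*    [10, 16]
-    [-6]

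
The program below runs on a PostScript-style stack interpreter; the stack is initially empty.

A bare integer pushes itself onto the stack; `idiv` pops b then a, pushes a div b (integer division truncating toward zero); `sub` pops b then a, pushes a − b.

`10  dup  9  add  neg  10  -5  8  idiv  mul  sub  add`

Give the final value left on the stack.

-9

10   -> [10]
dup  -> [10, 10]
9    -> [10, 10, 9]
add  -> [10, 19]
neg  -> [10, -19]
10   -> [10, -19, 10]
-5   -> [10, -19, 10, -5]
8    -> [10, -19, 10, -5, 8]
idiv -> [10, -19, 10, 0]
mul  -> [10, -19, 0]
sub  -> [10, -19]
add  -> [-9]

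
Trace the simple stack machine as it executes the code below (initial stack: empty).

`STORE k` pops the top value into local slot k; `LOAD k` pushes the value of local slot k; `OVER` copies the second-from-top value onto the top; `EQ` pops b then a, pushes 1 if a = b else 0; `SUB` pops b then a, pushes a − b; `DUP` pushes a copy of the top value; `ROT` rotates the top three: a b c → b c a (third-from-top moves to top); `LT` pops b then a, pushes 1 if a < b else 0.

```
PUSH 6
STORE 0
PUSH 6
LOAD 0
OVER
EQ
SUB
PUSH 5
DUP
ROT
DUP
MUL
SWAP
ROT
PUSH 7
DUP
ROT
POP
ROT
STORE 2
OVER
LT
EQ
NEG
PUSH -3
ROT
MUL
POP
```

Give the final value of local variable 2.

PUSH 6  : [6]
STORE 0 : []
PUSH 6  : [6]
LOAD 0  : [6, 6]
OVER    : [6, 6, 6]
EQ      : [6, 1]
SUB     : [5]
PUSH 5  : [5, 5]
DUP     : [5, 5, 5]
ROT     : [5, 5, 5]
DUP     : [5, 5, 5, 5]
MUL     : [5, 5, 25]
SWAP    : [5, 25, 5]
ROT     : [25, 5, 5]
PUSH 7  : [25, 5, 5, 7]
DUP     : [25, 5, 5, 7, 7]
ROT     : [25, 5, 7, 7, 5]
POP     : [25, 5, 7, 7]
ROT     : [25, 7, 7, 5]
STORE 2 : [25, 7, 7]
OVER    : [25, 7, 7, 7]
LT      : [25, 7, 0]
EQ      : [25, 0]
NEG     : [25, 0]
PUSH -3 : [25, 0, -3]
ROT     : [0, -3, 25]
MUL     : [0, -75]
POP     : [0]

5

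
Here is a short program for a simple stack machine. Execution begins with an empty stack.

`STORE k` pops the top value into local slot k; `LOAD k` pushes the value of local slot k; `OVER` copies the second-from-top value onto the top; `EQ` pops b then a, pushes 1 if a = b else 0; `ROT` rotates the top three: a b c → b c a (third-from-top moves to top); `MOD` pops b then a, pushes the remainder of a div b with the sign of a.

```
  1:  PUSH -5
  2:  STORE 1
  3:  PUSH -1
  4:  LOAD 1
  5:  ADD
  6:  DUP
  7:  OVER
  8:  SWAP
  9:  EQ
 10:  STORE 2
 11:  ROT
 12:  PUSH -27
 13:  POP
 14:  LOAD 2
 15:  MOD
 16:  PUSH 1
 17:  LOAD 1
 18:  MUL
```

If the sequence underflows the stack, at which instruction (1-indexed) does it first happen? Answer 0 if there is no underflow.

11

PUSH -5 → -5
STORE 1 → (empty)
PUSH -1 → -1
LOAD 1  → -1 -5
ADD     → -6
DUP     → -6 -6
OVER    → -6 -6 -6
SWAP    → -6 -6 -6
EQ      → -6 1
STORE 2 → -6
ROT  — needs 3 operands, stack has 1 → underflow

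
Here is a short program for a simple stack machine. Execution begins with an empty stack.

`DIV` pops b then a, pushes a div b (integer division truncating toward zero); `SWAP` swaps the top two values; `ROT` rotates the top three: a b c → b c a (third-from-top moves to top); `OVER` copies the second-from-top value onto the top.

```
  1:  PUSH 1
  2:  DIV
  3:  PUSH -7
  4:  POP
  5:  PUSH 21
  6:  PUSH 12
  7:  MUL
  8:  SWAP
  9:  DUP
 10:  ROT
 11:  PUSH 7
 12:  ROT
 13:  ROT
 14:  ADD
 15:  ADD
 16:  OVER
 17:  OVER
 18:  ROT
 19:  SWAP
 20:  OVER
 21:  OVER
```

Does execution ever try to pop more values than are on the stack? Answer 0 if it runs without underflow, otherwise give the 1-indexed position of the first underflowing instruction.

PUSH 1  [1]
DIV  — needs 2 operands, stack has 1 → underflow

2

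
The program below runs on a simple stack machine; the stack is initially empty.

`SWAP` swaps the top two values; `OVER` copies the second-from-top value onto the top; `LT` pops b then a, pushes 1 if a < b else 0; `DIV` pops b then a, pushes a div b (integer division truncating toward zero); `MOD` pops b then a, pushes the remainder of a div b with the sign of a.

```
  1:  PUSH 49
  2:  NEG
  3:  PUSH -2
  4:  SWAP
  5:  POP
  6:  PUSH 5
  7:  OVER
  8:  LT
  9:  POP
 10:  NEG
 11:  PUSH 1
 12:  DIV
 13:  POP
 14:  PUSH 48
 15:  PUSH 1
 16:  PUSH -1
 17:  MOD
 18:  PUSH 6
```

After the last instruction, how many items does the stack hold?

PUSH 49 : 49
NEG     : -49
PUSH -2 : -49 -2
SWAP    : -2 -49
POP     : -2
PUSH 5  : -2 5
OVER    : -2 5 -2
LT      : -2 0
POP     : -2
NEG     : 2
PUSH 1  : 2 1
DIV     : 2
POP     : (empty)
PUSH 48 : 48
PUSH 1  : 48 1
PUSH -1 : 48 1 -1
MOD     : 48 0
PUSH 6  : 48 0 6

3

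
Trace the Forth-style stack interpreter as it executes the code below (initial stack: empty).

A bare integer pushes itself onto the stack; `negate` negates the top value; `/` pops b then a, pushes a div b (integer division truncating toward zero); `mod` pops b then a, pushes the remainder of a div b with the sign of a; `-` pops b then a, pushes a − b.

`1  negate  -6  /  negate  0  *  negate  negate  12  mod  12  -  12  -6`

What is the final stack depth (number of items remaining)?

1      → [1]
negate → [-1]
-6     → [-1, -6]
/      → [0]
negate → [0]
0      → [0, 0]
*      → [0]
negate → [0]
negate → [0]
12     → [0, 12]
mod    → [0]
12     → [0, 12]
-      → [-12]
12     → [-12, 12]
-6     → [-12, 12, -6]

3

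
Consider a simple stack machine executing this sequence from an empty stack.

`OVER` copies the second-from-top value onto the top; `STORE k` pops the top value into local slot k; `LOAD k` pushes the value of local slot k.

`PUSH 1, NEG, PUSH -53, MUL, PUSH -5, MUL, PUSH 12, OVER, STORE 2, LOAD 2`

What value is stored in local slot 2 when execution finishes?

PUSH 1   → 1
NEG      → -1
PUSH -53 → -1 -53
MUL      → 53
PUSH -5  → 53 -5
MUL      → -265
PUSH 12  → -265 12
OVER     → -265 12 -265
STORE 2  → -265 12
LOAD 2   → -265 12 -265

-265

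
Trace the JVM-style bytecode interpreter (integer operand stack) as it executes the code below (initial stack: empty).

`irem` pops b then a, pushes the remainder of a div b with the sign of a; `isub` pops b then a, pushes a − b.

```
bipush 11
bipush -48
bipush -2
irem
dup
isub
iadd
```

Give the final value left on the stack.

11

bipush 11  -> [11]
bipush -48 -> [11, -48]
bipush -2  -> [11, -48, -2]
irem       -> [11, 0]
dup        -> [11, 0, 0]
isub       -> [11, 0]
iadd       -> [11]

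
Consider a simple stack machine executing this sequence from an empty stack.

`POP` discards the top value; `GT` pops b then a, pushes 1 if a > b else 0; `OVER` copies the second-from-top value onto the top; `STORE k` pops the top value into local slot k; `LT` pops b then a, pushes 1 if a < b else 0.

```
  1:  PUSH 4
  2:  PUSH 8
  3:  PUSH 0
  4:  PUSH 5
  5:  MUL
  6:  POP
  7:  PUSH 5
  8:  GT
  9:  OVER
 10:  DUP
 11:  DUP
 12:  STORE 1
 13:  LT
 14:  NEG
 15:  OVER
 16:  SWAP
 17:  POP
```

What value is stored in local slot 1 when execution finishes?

PUSH 4  -> 4
PUSH 8  -> 4 8
PUSH 0  -> 4 8 0
PUSH 5  -> 4 8 0 5
MUL     -> 4 8 0
POP     -> 4 8
PUSH 5  -> 4 8 5
GT      -> 4 1
OVER    -> 4 1 4
DUP     -> 4 1 4 4
DUP     -> 4 1 4 4 4
STORE 1 -> 4 1 4 4
LT      -> 4 1 0
NEG     -> 4 1 0
OVER    -> 4 1 0 1
SWAP    -> 4 1 1 0
POP     -> 4 1 1

4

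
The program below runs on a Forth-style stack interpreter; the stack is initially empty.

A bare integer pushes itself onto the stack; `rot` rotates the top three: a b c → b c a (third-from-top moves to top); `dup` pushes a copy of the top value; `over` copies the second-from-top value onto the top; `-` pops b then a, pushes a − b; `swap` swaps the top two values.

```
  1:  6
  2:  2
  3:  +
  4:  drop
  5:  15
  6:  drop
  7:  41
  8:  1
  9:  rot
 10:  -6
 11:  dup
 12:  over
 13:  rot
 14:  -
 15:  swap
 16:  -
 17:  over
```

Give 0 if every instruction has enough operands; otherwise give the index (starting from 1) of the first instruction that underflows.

9

6    : [6]
2    : [6, 2]
+    : [8]
drop : []
15   : [15]
drop : []
41   : [41]
1    : [41, 1]
rot  — needs 3 operands, stack has 2 → underflow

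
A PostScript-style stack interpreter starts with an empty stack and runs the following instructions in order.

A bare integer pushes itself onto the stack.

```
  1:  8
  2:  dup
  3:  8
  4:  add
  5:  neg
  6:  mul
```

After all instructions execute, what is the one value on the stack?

8   : 8
dup : 8 8
8   : 8 8 8
add : 8 16
neg : 8 -16
mul : -128

-128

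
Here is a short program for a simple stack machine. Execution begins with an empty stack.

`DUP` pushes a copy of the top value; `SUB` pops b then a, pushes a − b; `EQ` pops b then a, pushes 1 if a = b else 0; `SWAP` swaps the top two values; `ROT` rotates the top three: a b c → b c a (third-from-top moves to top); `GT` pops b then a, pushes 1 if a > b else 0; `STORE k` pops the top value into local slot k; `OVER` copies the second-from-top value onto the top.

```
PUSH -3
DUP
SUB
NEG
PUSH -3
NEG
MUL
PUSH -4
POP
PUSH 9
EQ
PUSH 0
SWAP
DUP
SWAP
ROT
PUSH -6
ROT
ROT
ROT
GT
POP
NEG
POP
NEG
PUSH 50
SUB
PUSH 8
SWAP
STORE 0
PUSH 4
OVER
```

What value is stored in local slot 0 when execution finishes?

-50

PUSH -3 : -3
DUP     : -3 -3
SUB     : 0
NEG     : 0
PUSH -3 : 0 -3
NEG     : 0 3
MUL     : 0
PUSH -4 : 0 -4
POP     : 0
PUSH 9  : 0 9
EQ      : 0
PUSH 0  : 0 0
SWAP    : 0 0
DUP     : 0 0 0
SWAP    : 0 0 0
ROT     : 0 0 0
PUSH -6 : 0 0 0 -6
ROT     : 0 0 -6 0
ROT     : 0 -6 0 0
ROT     : 0 0 0 -6
GT      : 0 0 1
POP     : 0 0
NEG     : 0 0
POP     : 0
NEG     : 0
PUSH 50 : 0 50
SUB     : -50
PUSH 8  : -50 8
SWAP    : 8 -50
STORE 0 : 8
PUSH 4  : 8 4
OVER    : 8 4 8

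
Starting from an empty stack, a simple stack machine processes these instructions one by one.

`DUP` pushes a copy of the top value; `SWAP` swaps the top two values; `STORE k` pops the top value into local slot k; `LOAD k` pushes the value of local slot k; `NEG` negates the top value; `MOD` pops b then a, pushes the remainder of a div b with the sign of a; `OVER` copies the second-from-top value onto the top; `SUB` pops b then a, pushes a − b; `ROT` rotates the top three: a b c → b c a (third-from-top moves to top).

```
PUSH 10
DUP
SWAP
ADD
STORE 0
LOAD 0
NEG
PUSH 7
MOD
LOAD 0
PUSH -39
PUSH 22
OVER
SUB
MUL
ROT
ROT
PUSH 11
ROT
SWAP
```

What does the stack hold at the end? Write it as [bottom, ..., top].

[-2379, 20, -6, 11]

PUSH 10  → 10
DUP      → 10 10
SWAP     → 10 10
ADD      → 20
STORE 0  → (empty)
LOAD 0   → 20
NEG      → -20
PUSH 7   → -20 7
MOD      → -6
LOAD 0   → -6 20
PUSH -39 → -6 20 -39
PUSH 22  → -6 20 -39 22
OVER     → -6 20 -39 22 -39
SUB      → -6 20 -39 61
MUL      → -6 20 -2379
ROT      → 20 -2379 -6
ROT      → -2379 -6 20
PUSH 11  → -2379 -6 20 11
ROT      → -2379 20 11 -6
SWAP     → -2379 20 -6 11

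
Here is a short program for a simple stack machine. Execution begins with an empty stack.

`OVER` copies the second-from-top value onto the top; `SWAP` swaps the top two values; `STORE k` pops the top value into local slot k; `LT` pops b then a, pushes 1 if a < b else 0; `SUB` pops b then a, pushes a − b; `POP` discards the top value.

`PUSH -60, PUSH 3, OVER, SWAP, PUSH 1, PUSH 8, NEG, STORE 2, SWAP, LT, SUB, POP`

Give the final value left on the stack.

-60

PUSH -60  -60
PUSH 3    -60 3
OVER      -60 3 -60
SWAP      -60 -60 3
PUSH 1    -60 -60 3 1
PUSH 8    -60 -60 3 1 8
NEG       -60 -60 3 1 -8
STORE 2   -60 -60 3 1
SWAP      -60 -60 1 3
LT        -60 -60 1
SUB       -60 -61
POP       -60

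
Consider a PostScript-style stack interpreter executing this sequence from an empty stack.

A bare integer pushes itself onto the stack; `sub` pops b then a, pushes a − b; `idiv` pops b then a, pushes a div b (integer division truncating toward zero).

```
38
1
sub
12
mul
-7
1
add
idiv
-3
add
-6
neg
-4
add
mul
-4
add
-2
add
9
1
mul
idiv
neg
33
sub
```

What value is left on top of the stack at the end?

38    [38]
1     [38, 1]
sub   [37]
12    [37, 12]
mul   [444]
-7    [444, -7]
1     [444, -7, 1]
add   [444, -6]
idiv  [-74]
-3    [-74, -3]
add   [-77]
-6    [-77, -6]
neg   [-77, 6]
-4    [-77, 6, -4]
add   [-77, 2]
mul   [-154]
-4    [-154, -4]
add   [-158]
-2    [-158, -2]
add   [-160]
9     [-160, 9]
1     [-160, 9, 1]
mul   [-160, 9]
idiv  [-17]
neg   [17]
33    [17, 33]
sub   [-16]

-16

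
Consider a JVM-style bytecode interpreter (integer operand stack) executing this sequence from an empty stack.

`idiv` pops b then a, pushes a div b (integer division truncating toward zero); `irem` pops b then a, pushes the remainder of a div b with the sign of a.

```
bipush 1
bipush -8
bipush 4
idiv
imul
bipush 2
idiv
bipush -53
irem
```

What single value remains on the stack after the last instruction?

-1

bipush 1   -> [1]
bipush -8  -> [1, -8]
bipush 4   -> [1, -8, 4]
idiv       -> [1, -2]
imul       -> [-2]
bipush 2   -> [-2, 2]
idiv       -> [-1]
bipush -53 -> [-1, -53]
irem       -> [-1]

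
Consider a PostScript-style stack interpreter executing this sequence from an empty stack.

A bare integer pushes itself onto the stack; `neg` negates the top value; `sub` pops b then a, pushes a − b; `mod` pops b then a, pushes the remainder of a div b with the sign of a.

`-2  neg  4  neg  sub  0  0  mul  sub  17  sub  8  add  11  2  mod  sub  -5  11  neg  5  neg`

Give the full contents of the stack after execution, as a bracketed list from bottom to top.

-2  : [-2]
neg : [2]
4   : [2, 4]
neg : [2, -4]
sub : [6]
0   : [6, 0]
0   : [6, 0, 0]
mul : [6, 0]
sub : [6]
17  : [6, 17]
sub : [-11]
8   : [-11, 8]
add : [-3]
11  : [-3, 11]
2   : [-3, 11, 2]
mod : [-3, 1]
sub : [-4]
-5  : [-4, -5]
11  : [-4, -5, 11]
neg : [-4, -5, -11]
5   : [-4, -5, -11, 5]
neg : [-4, -5, -11, -5]

[-4, -5, -11, -5]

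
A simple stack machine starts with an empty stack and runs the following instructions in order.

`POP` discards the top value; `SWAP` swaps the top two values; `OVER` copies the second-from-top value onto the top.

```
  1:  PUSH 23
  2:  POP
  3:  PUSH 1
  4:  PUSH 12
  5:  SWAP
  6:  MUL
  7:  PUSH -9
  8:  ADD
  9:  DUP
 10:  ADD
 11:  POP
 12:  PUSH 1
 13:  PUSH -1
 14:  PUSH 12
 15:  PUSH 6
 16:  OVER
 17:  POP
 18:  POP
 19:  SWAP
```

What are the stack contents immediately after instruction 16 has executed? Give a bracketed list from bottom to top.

[1, -1, 12, 6, 12]

PUSH 23 → 23
POP     → (empty)
PUSH 1  → 1
PUSH 12 → 1 12
SWAP    → 12 1
MUL     → 12
PUSH -9 → 12 -9
ADD     → 3
DUP     → 3 3
ADD     → 6
POP     → (empty)
PUSH 1  → 1
PUSH -1 → 1 -1
PUSH 12 → 1 -1 12
PUSH 6  → 1 -1 12 6
OVER    → 1 -1 12 6 12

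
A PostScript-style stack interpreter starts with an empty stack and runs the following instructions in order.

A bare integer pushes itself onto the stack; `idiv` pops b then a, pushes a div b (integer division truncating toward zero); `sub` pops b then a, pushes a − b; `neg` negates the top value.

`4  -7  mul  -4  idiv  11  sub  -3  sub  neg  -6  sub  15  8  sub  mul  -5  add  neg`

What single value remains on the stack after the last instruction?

-44

4    → 4
-7   → 4 -7
mul  → -28
-4   → -28 -4
idiv → 7
11   → 7 11
sub  → -4
-3   → -4 -3
sub  → -1
neg  → 1
-6   → 1 -6
sub  → 7
15   → 7 15
8    → 7 15 8
sub  → 7 7
mul  → 49
-5   → 49 -5
add  → 44
neg  → -44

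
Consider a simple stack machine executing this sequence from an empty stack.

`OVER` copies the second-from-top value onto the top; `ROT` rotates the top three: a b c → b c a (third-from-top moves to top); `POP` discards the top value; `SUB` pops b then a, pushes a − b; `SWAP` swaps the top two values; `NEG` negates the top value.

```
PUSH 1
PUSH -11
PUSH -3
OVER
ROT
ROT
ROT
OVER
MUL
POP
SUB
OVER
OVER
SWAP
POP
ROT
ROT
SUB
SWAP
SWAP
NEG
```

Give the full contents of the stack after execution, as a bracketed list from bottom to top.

PUSH 1   -> [1]
PUSH -11 -> [1, -11]
PUSH -3  -> [1, -11, -3]
OVER     -> [1, -11, -3, -11]
ROT      -> [1, -3, -11, -11]
ROT      -> [1, -11, -11, -3]
ROT      -> [1, -11, -3, -11]
OVER     -> [1, -11, -3, -11, -3]
MUL      -> [1, -11, -3, 33]
POP      -> [1, -11, -3]
SUB      -> [1, -8]
OVER     -> [1, -8, 1]
OVER     -> [1, -8, 1, -8]
SWAP     -> [1, -8, -8, 1]
POP      -> [1, -8, -8]
ROT      -> [-8, -8, 1]
ROT      -> [-8, 1, -8]
SUB      -> [-8, 9]
SWAP     -> [9, -8]
SWAP     -> [-8, 9]
NEG      -> [-8, -9]

[-8, -9]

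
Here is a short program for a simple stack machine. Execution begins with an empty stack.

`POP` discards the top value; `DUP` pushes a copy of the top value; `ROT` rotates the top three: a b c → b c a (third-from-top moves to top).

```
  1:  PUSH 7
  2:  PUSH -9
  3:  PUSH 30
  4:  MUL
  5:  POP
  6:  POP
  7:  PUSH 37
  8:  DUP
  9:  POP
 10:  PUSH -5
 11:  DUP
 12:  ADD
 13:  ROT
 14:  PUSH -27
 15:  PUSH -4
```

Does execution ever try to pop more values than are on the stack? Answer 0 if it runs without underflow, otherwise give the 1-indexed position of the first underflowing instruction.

PUSH 7   [7]
PUSH -9  [7, -9]
PUSH 30  [7, -9, 30]
MUL      [7, -270]
POP      [7]
POP      []
PUSH 37  [37]
DUP      [37, 37]
POP      [37]
PUSH -5  [37, -5]
DUP      [37, -5, -5]
ADD      [37, -10]
ROT  — needs 3 operands, stack has 2 → underflow

13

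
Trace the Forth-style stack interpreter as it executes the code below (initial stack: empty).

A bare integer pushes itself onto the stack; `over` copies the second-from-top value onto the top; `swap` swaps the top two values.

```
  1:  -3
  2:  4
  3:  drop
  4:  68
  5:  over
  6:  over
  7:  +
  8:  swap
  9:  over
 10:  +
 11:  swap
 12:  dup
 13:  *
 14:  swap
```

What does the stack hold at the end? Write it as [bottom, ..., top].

-3   -> [-3]
4    -> [-3, 4]
drop -> [-3]
68   -> [-3, 68]
over -> [-3, 68, -3]
over -> [-3, 68, -3, 68]
+    -> [-3, 68, 65]
swap -> [-3, 65, 68]
over -> [-3, 65, 68, 65]
+    -> [-3, 65, 133]
swap -> [-3, 133, 65]
dup  -> [-3, 133, 65, 65]
*    -> [-3, 133, 4225]
swap -> [-3, 4225, 133]

[-3, 4225, 133]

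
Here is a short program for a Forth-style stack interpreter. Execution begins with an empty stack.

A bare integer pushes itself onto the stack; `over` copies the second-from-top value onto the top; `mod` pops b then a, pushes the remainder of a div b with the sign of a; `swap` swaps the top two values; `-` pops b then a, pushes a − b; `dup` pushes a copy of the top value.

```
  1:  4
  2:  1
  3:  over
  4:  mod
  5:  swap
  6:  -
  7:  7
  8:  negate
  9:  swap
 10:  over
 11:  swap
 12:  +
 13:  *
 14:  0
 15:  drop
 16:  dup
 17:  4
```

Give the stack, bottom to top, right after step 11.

4       [4]
1       [4, 1]
over    [4, 1, 4]
mod     [4, 1]
swap    [1, 4]
-       [-3]
7       [-3, 7]
negate  [-3, -7]
swap    [-7, -3]
over    [-7, -3, -7]
swap    [-7, -7, -3]

[-7, -7, -3]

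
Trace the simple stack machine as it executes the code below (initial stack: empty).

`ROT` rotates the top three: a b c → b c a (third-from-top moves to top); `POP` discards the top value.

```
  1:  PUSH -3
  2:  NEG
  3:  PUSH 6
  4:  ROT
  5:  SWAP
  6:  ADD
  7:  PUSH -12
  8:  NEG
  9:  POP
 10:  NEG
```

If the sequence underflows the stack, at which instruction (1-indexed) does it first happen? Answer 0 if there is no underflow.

4

PUSH -3 → [-3]
NEG     → [3]
PUSH 6  → [3, 6]
ROT  — needs 3 operands, stack has 2 → underflow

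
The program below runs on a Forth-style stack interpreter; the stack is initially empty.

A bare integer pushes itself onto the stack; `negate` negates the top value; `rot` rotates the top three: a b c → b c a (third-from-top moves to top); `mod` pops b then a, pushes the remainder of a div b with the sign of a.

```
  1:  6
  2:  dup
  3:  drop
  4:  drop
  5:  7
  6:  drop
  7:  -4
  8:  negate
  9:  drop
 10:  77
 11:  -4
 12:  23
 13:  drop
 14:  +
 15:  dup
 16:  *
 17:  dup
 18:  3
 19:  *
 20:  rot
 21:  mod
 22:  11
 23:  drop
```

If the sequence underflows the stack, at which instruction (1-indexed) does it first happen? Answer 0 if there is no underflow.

20

6      -> [6]
dup    -> [6, 6]
drop   -> [6]
drop   -> []
7      -> [7]
drop   -> []
-4     -> [-4]
negate -> [4]
drop   -> []
77     -> [77]
-4     -> [77, -4]
23     -> [77, -4, 23]
drop   -> [77, -4]
+      -> [73]
dup    -> [73, 73]
*      -> [5329]
dup    -> [5329, 5329]
3      -> [5329, 5329, 3]
*      -> [5329, 15987]
rot  — needs 3 operands, stack has 2 → underflow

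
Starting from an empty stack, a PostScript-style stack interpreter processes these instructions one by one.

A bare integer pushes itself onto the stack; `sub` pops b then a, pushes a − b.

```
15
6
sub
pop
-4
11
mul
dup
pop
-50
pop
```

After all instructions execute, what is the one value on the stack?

15  → 15
6   → 15 6
sub → 9
pop → (empty)
-4  → -4
11  → -4 11
mul → -44
dup → -44 -44
pop → -44
-50 → -44 -50
pop → -44

-44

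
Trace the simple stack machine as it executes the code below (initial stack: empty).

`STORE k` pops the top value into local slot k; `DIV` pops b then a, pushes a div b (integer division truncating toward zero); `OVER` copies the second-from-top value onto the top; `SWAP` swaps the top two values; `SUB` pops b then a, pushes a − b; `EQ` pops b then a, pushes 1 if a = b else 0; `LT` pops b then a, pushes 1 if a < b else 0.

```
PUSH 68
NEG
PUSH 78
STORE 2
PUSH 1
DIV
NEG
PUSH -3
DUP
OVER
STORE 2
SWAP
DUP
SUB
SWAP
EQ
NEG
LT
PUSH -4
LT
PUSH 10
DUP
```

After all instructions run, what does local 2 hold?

-3

PUSH 68 : [68]
NEG     : [-68]
PUSH 78 : [-68, 78]
STORE 2 : [-68]
PUSH 1  : [-68, 1]
DIV     : [-68]
NEG     : [68]
PUSH -3 : [68, -3]
DUP     : [68, -3, -3]
OVER    : [68, -3, -3, -3]
STORE 2 : [68, -3, -3]
SWAP    : [68, -3, -3]
DUP     : [68, -3, -3, -3]
SUB     : [68, -3, 0]
SWAP    : [68, 0, -3]
EQ      : [68, 0]
NEG     : [68, 0]
LT      : [0]
PUSH -4 : [0, -4]
LT      : [0]
PUSH 10 : [0, 10]
DUP     : [0, 10, 10]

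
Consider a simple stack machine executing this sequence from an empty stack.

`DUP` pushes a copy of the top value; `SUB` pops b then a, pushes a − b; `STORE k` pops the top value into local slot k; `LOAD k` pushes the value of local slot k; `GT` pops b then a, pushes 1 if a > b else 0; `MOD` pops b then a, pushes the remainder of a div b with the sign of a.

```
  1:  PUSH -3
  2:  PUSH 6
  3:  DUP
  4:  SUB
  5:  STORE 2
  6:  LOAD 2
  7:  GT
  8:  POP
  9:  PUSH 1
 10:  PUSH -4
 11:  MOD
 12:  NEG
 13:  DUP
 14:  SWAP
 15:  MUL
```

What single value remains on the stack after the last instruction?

1

PUSH -3  [-3]
PUSH 6   [-3, 6]
DUP      [-3, 6, 6]
SUB      [-3, 0]
STORE 2  [-3]
LOAD 2   [-3, 0]
GT       [0]
POP      []
PUSH 1   [1]
PUSH -4  [1, -4]
MOD      [1]
NEG      [-1]
DUP      [-1, -1]
SWAP     [-1, -1]
MUL      [1]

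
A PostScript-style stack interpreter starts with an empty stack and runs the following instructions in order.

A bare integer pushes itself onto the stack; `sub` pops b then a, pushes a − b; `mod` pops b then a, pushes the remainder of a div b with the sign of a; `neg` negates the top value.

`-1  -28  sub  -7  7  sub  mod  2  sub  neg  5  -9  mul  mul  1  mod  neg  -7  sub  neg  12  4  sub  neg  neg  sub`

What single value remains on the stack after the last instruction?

-15

-1  : -1
-28 : -1 -28
sub : 27
-7  : 27 -7
7   : 27 -7 7
sub : 27 -14
mod : 13
2   : 13 2
sub : 11
neg : -11
5   : -11 5
-9  : -11 5 -9
mul : -11 -45
mul : 495
1   : 495 1
mod : 0
neg : 0
-7  : 0 -7
sub : 7
neg : -7
12  : -7 12
4   : -7 12 4
sub : -7 8
neg : -7 -8
neg : -7 8
sub : -15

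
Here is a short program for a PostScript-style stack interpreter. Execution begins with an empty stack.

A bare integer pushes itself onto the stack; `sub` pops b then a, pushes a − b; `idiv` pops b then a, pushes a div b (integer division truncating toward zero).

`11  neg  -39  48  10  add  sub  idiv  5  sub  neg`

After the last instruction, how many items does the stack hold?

11   -> 11
neg  -> -11
-39  -> -11 -39
48   -> -11 -39 48
10   -> -11 -39 48 10
add  -> -11 -39 58
sub  -> -11 -97
idiv -> 0
5    -> 0 5
sub  -> -5
neg  -> 5

1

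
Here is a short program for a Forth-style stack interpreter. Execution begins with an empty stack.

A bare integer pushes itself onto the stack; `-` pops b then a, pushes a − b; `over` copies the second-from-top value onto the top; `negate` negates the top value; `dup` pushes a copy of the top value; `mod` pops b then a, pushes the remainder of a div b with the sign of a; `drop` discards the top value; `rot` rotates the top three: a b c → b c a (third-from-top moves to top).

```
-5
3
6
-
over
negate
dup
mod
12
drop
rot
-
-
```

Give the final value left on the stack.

-5      [-5]
3       [-5, 3]
6       [-5, 3, 6]
-       [-5, -3]
over    [-5, -3, -5]
negate  [-5, -3, 5]
dup     [-5, -3, 5, 5]
mod     [-5, -3, 0]
12      [-5, -3, 0, 12]
drop    [-5, -3, 0]
rot     [-3, 0, -5]
-       [-3, 5]
-       [-8]

-8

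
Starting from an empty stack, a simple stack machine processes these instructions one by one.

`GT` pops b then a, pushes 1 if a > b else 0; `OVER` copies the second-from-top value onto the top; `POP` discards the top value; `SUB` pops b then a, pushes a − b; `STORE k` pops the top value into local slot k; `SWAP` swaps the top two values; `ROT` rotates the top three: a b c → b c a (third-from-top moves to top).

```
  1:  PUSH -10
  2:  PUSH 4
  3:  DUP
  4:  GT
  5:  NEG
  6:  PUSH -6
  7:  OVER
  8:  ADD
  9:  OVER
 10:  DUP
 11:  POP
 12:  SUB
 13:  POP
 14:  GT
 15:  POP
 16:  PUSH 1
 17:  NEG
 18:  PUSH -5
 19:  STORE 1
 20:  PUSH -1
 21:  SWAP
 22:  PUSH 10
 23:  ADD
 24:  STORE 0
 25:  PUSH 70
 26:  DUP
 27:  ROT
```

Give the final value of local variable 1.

-5

PUSH -10 → -10
PUSH 4   → -10 4
DUP      → -10 4 4
GT       → -10 0
NEG      → -10 0
PUSH -6  → -10 0 -6
OVER     → -10 0 -6 0
ADD      → -10 0 -6
OVER     → -10 0 -6 0
DUP      → -10 0 -6 0 0
POP      → -10 0 -6 0
SUB      → -10 0 -6
POP      → -10 0
GT       → 0
POP      → (empty)
PUSH 1   → 1
NEG      → -1
PUSH -5  → -1 -5
STORE 1  → -1
PUSH -1  → -1 -1
SWAP     → -1 -1
PUSH 10  → -1 -1 10
ADD      → -1 9
STORE 0  → -1
PUSH 70  → -1 70
DUP      → -1 70 70
ROT      → 70 70 -1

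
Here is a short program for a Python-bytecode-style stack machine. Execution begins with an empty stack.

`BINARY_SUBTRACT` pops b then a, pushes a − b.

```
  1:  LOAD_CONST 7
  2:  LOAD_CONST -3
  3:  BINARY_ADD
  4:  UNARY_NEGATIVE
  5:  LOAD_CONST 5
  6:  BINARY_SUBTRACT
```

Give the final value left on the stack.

-9

LOAD_CONST 7    → [7]
LOAD_CONST -3   → [7, -3]
BINARY_ADD      → [4]
UNARY_NEGATIVE  → [-4]
LOAD_CONST 5    → [-4, 5]
BINARY_SUBTRACT → [-9]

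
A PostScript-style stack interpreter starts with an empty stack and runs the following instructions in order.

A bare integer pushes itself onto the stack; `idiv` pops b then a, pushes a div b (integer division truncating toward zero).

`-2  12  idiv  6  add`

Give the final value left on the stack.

6

-2   -> [-2]
12   -> [-2, 12]
idiv -> [0]
6    -> [0, 6]
add  -> [6]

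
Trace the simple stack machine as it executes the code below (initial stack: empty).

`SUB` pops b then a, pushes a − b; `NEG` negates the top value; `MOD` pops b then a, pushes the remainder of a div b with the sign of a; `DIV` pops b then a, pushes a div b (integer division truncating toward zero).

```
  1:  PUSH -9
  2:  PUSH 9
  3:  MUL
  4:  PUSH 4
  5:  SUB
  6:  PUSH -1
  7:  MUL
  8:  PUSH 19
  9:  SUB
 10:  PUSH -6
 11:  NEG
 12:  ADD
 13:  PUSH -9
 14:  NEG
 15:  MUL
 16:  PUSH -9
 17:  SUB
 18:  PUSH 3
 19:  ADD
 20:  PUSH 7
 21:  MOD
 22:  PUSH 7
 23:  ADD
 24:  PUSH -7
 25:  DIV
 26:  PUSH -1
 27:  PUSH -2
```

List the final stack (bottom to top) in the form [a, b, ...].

PUSH -9 -> -9
PUSH 9  -> -9 9
MUL     -> -81
PUSH 4  -> -81 4
SUB     -> -85
PUSH -1 -> -85 -1
MUL     -> 85
PUSH 19 -> 85 19
SUB     -> 66
PUSH -6 -> 66 -6
NEG     -> 66 6
ADD     -> 72
PUSH -9 -> 72 -9
NEG     -> 72 9
MUL     -> 648
PUSH -9 -> 648 -9
SUB     -> 657
PUSH 3  -> 657 3
ADD     -> 660
PUSH 7  -> 660 7
MOD     -> 2
PUSH 7  -> 2 7
ADD     -> 9
PUSH -7 -> 9 -7
DIV     -> -1
PUSH -1 -> -1 -1
PUSH -2 -> -1 -1 -2

[-1, -1, -2]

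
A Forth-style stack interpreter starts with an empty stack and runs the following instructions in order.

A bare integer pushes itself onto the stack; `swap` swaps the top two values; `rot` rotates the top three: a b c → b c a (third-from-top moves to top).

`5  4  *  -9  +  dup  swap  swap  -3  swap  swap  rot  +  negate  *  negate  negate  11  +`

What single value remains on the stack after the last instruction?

-77

5       5
4       5 4
*       20
-9      20 -9
+       11
dup     11 11
swap    11 11
swap    11 11
-3      11 11 -3
swap    11 -3 11
swap    11 11 -3
rot     11 -3 11
+       11 8
negate  11 -8
*       -88
negate  88
negate  -88
11      -88 11
+       -77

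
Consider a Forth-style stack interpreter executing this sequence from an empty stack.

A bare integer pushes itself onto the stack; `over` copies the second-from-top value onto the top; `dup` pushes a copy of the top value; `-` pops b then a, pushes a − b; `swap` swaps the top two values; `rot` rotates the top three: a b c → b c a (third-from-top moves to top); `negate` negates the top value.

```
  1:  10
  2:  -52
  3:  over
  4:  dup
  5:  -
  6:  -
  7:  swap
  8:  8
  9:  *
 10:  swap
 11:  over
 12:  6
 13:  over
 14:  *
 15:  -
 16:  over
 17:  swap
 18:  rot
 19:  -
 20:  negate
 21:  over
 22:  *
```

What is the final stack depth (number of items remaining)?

3

10     → [10]
-52    → [10, -52]
over   → [10, -52, 10]
dup    → [10, -52, 10, 10]
-      → [10, -52, 0]
-      → [10, -52]
swap   → [-52, 10]
8      → [-52, 10, 8]
*      → [-52, 80]
swap   → [80, -52]
over   → [80, -52, 80]
6      → [80, -52, 80, 6]
over   → [80, -52, 80, 6, 80]
*      → [80, -52, 80, 480]
-      → [80, -52, -400]
over   → [80, -52, -400, -52]
swap   → [80, -52, -52, -400]
rot    → [80, -52, -400, -52]
-      → [80, -52, -348]
negate → [80, -52, 348]
over   → [80, -52, 348, -52]
*      → [80, -52, -18096]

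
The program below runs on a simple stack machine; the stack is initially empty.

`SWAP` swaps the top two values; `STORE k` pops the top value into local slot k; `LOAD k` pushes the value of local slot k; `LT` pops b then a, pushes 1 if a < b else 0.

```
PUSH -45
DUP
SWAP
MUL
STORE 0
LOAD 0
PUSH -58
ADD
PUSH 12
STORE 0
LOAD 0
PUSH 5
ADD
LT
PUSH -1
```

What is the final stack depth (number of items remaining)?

2

PUSH -45 : -45
DUP      : -45 -45
SWAP     : -45 -45
MUL      : 2025
STORE 0  : (empty)
LOAD 0   : 2025
PUSH -58 : 2025 -58
ADD      : 1967
PUSH 12  : 1967 12
STORE 0  : 1967
LOAD 0   : 1967 12
PUSH 5   : 1967 12 5
ADD      : 1967 17
LT       : 0
PUSH -1  : 0 -1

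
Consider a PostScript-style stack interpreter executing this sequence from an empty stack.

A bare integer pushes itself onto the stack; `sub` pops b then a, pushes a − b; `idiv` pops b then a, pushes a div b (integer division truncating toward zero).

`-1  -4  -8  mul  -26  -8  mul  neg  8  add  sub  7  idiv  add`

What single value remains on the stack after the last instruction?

-1   -> [-1]
-4   -> [-1, -4]
-8   -> [-1, -4, -8]
mul  -> [-1, 32]
-26  -> [-1, 32, -26]
-8   -> [-1, 32, -26, -8]
mul  -> [-1, 32, 208]
neg  -> [-1, 32, -208]
8    -> [-1, 32, -208, 8]
add  -> [-1, 32, -200]
sub  -> [-1, 232]
7    -> [-1, 232, 7]
idiv -> [-1, 33]
add  -> [32]

32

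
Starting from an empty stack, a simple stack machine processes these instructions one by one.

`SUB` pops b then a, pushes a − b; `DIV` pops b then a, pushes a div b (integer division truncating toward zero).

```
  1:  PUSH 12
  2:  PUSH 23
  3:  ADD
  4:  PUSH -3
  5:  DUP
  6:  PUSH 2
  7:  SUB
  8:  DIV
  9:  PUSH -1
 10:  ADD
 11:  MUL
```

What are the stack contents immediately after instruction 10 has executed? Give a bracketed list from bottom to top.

[35, -1]

PUSH 12 : 12
PUSH 23 : 12 23
ADD     : 35
PUSH -3 : 35 -3
DUP     : 35 -3 -3
PUSH 2  : 35 -3 -3 2
SUB     : 35 -3 -5
DIV     : 35 0
PUSH -1 : 35 0 -1
ADD     : 35 -1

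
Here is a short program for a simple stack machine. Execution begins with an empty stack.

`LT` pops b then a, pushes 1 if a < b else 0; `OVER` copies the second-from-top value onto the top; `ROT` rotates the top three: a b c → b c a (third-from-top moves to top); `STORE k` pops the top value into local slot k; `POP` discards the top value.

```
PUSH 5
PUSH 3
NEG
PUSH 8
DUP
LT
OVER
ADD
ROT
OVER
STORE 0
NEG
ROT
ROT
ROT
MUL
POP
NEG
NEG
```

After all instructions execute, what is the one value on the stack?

PUSH 5  : [5]
PUSH 3  : [5, 3]
NEG     : [5, -3]
PUSH 8  : [5, -3, 8]
DUP     : [5, -3, 8, 8]
LT      : [5, -3, 0]
OVER    : [5, -3, 0, -3]
ADD     : [5, -3, -3]
ROT     : [-3, -3, 5]
OVER    : [-3, -3, 5, -3]
STORE 0 : [-3, -3, 5]
NEG     : [-3, -3, -5]
ROT     : [-3, -5, -3]
ROT     : [-5, -3, -3]
ROT     : [-3, -3, -5]
MUL     : [-3, 15]
POP     : [-3]
NEG     : [3]
NEG     : [-3]

-3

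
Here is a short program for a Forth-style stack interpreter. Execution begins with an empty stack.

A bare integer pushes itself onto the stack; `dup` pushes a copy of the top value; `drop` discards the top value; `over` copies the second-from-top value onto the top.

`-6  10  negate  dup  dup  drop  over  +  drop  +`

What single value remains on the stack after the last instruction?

-6     → -6
10     → -6 10
negate → -6 -10
dup    → -6 -10 -10
dup    → -6 -10 -10 -10
drop   → -6 -10 -10
over   → -6 -10 -10 -10
+      → -6 -10 -20
drop   → -6 -10
+      → -16

-16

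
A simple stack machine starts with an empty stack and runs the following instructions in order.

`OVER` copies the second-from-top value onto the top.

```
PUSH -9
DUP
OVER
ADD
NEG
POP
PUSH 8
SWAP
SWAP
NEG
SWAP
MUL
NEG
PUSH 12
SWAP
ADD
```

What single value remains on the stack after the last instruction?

PUSH -9  -9
DUP      -9 -9
OVER     -9 -9 -9
ADD      -9 -18
NEG      -9 18
POP      -9
PUSH 8   -9 8
SWAP     8 -9
SWAP     -9 8
NEG      -9 -8
SWAP     -8 -9
MUL      72
NEG      -72
PUSH 12  -72 12
SWAP     12 -72
ADD      -60

-60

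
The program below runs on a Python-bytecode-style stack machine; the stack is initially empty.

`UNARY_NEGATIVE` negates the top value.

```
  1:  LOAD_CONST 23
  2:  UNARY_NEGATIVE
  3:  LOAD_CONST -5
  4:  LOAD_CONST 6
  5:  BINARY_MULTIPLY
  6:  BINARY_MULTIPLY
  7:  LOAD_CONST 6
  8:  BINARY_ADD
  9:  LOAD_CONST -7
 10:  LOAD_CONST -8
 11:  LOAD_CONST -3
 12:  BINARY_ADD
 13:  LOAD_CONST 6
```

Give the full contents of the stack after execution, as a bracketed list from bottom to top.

LOAD_CONST 23   -> 23
UNARY_NEGATIVE  -> -23
LOAD_CONST -5   -> -23 -5
LOAD_CONST 6    -> -23 -5 6
BINARY_MULTIPLY -> -23 -30
BINARY_MULTIPLY -> 690
LOAD_CONST 6    -> 690 6
BINARY_ADD      -> 696
LOAD_CONST -7   -> 696 -7
LOAD_CONST -8   -> 696 -7 -8
LOAD_CONST -3   -> 696 -7 -8 -3
BINARY_ADD      -> 696 -7 -11
LOAD_CONST 6    -> 696 -7 -11 6

[696, -7, -11, 6]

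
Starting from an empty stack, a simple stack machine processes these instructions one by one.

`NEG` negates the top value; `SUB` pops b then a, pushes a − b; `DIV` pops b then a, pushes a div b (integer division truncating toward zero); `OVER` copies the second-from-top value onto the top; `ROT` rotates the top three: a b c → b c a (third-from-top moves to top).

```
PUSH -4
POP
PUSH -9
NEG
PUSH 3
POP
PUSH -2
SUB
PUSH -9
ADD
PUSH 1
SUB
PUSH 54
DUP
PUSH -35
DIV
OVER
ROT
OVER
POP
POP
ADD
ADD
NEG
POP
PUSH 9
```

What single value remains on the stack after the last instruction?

PUSH -4  → [-4]
POP      → []
PUSH -9  → [-9]
NEG      → [9]
PUSH 3   → [9, 3]
POP      → [9]
PUSH -2  → [9, -2]
SUB      → [11]
PUSH -9  → [11, -9]
ADD      → [2]
PUSH 1   → [2, 1]
SUB      → [1]
PUSH 54  → [1, 54]
DUP      → [1, 54, 54]
PUSH -35 → [1, 54, 54, -35]
DIV      → [1, 54, -1]
OVER     → [1, 54, -1, 54]
ROT      → [1, -1, 54, 54]
OVER     → [1, -1, 54, 54, 54]
POP      → [1, -1, 54, 54]
POP      → [1, -1, 54]
ADD      → [1, 53]
ADD      → [54]
NEG      → [-54]
POP      → []
PUSH 9   → [9]

9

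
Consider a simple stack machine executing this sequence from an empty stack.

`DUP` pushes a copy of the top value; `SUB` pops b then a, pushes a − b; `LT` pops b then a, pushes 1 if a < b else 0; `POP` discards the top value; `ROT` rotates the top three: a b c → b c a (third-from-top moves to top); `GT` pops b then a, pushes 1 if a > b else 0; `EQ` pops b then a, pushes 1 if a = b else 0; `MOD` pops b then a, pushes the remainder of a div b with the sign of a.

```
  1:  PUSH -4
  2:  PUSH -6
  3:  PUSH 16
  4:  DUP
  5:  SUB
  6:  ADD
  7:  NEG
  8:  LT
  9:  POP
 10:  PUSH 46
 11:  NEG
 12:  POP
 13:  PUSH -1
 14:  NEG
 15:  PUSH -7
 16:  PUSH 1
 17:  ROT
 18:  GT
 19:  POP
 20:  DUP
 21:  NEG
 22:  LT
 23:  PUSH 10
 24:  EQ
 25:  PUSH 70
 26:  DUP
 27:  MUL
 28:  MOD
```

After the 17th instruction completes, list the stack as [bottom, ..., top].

[-7, 1, 1]

PUSH -4  [-4]
PUSH -6  [-4, -6]
PUSH 16  [-4, -6, 16]
DUP      [-4, -6, 16, 16]
SUB      [-4, -6, 0]
ADD      [-4, -6]
NEG      [-4, 6]
LT       [1]
POP      []
PUSH 46  [46]
NEG      [-46]
POP      []
PUSH -1  [-1]
NEG      [1]
PUSH -7  [1, -7]
PUSH 1   [1, -7, 1]
ROT      [-7, 1, 1]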